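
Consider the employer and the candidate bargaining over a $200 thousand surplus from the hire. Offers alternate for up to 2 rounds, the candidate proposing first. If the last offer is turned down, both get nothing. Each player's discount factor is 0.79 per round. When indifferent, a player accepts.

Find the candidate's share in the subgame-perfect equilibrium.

Solve by backward induction from round 2.
Round 2 (the employer proposes): the candidate will accept anything ≥ 0, so the employer offers 0 and keeps 200.
Round 1 (the candidate proposes): the employer can get 200 next round, worth 0.79 × 200 = 158 now. The candidate offers 158 and keeps 200 − 158 = 42.

42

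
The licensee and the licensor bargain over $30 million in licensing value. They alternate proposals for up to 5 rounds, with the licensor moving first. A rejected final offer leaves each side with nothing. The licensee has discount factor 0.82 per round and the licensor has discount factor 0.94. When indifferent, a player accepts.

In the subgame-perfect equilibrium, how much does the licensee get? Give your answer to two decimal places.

2.61

Work backward from the last round.
Round 5 (the licensor proposes): the licensee will accept anything ≥ 0, so the licensor offers 0 and keeps 30.
Round 4 (the licensee proposes): the licensor can get 30 next round, worth 0.94 × 30 = 28.2 now, so the licensee offers 28.2, keeping 1.8.
Round 3 (the licensor proposes): the licensee can get 1.8 next round, worth 0.82 × 1.8 = 1.476 now, so the licensor offers 1.476, keeping 28.524.
Round 2 (the licensee proposes): the licensor can get 28.524 next round, worth 0.94 × 28.524 = 26.81256 now; the licensee offers that and keeps 3.18744.
Round 1 (the licensor proposes): the licensee can get 3.18744 next round, worth 0.82 × 3.18744 = 2.6137008 now; the licensor offers that and keeps 27.3862992.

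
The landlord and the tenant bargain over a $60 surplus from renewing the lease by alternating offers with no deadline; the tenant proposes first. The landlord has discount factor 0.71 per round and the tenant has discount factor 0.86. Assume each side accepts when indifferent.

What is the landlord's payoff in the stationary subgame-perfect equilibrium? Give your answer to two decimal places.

15.32

Let x be the tenant's share when the tenant proposes and y be the landlord's share when the landlord proposes.
The landlord accepts iff offered ≥ 0.71·y, so x = 60 − 0.71y. Symmetrically y = 60 − 0.86x.
Substituting: x = 60 − 0.71(60 − 0.86x), giving x(1 − 0.86·0.71) = 60(1 − 0.71).
So x = 60 × 0.29 / 0.3894 ≈ 44.6841, and the landlord receives 60 − x ≈ 15.3159.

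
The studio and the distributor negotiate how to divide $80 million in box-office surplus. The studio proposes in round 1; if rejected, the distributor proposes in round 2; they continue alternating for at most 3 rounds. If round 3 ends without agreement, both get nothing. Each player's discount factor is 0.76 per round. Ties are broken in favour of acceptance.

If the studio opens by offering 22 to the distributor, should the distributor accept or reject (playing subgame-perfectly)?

Round 3 (the studio proposes): the distributor will accept anything ≥ 0, so the studio offers 0 and keeps 80.
Round 2 (the distributor proposes): the studio can get 80 next round, worth 0.76 × 80 = 60.8 now; the distributor offers that and keeps 19.2.
So by rejecting in round 1, the distributor gets 19.2 next round, worth 0.76 × 19.2 = 14.592 now.
Offer 22 ≥ 14.592, so the distributor accepts.

Accept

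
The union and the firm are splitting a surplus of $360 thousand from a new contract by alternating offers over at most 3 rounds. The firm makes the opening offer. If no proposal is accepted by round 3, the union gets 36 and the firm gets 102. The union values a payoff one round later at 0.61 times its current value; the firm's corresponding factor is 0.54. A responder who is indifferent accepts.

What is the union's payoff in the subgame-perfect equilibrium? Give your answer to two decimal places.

Work backward from the last round.
Round 3 (the firm proposes): the union gets 36 if talks fail, so the firm offers 36 and keeps 324.
Round 2 (the union proposes): the firm can get 324 next round, worth 0.54 × 324 = 174.96 now, so the union offers 174.96, keeping 185.04.
Round 1 (the firm proposes): the union can get 185.04 next round, worth 0.61 × 185.04 = 112.8744 now; the firm offers that and keeps 247.1256.

112.87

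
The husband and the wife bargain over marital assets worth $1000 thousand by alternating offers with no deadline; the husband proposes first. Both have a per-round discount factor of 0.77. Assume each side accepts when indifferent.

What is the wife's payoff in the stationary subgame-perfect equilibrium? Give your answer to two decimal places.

In a stationary SPE each proposer offers the other exactly their discounted continuation value.
If the husband keeps x when proposing and the wife keeps y when proposing, then x = 1000 − 0.77y and y = 1000 − 0.77x.
Solving: x = 1000(1 − 0.77) / (1 − 0.77·0.77) = 230 / 0.4071 ≈ 564.9718.
The wife gets 1000 − 564.9718 ≈ 435.0282.

435.03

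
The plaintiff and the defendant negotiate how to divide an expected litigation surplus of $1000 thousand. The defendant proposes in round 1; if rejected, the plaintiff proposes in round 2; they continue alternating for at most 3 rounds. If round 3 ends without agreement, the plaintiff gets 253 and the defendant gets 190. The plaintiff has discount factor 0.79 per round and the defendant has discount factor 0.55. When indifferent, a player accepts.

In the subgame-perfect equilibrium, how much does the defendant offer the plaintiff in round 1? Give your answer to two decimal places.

465.43

Round 3 (the defendant proposes): the plaintiff gets 253 if talks fail, so the defendant offers 253 and keeps 747.
Round 2 (the plaintiff proposes): the defendant can get 747 next round, worth 0.55 × 747 = 410.85 now, so the plaintiff offers 410.85, keeping 589.15.
Round 1 (the defendant proposes): the plaintiff can get 589.15 next round, worth 0.79 × 589.15 = 465.4285 now. The defendant offers 465.4285 and keeps 1000 − 465.4285 = 534.5715.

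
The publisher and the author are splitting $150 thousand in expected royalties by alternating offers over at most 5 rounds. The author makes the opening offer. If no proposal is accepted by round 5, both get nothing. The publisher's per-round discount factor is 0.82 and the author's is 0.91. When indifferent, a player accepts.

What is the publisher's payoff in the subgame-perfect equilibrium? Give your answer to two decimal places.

Round 5 (the author proposes): the publisher will accept anything ≥ 0, so the author offers 0 and keeps 150.
Round 4 (the publisher proposes): the author can get 150 next round, worth 0.91 × 150 = 136.5 now, so the publisher offers 136.5, keeping 13.5.
Round 3 (the author proposes): the publisher can get 13.5 next round, worth 0.82 × 13.5 = 11.07 now; the author offers that and keeps 138.93.
Round 2 (the publisher proposes): the author can get 138.93 next round, worth 0.91 × 138.93 = 126.4263 now, so the publisher offers 126.4263, keeping 23.5737.
Round 1 (the author proposes): the publisher can get 23.5737 next round, worth 0.82 × 23.5737 = 19.330434 now. The author offers 19.330434 and keeps 150 − 19.330434 = 130.669566.

19.33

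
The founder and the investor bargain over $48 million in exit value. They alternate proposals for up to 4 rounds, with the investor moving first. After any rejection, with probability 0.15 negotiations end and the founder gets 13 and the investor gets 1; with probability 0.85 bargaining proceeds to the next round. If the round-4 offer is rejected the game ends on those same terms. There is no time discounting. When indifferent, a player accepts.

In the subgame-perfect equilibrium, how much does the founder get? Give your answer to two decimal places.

38.22

By backward induction:
Round 4 (the founder proposes): the investor gets 1 if talks fail, so the founder offers 1 and keeps 47.
Round 3 (the investor proposes): rejecting gives the founder an expected 0.85 × 47 + 0.15 × 13 = 41.9, so the investor offers 41.9, keeping 6.1.
Round 2 (the founder proposes): rejecting gives the investor an expected 0.85 × 6.1 + 0.15 × 1 = 5.335; the founder offers that and keeps 42.665.
Round 1 (the investor proposes): rejecting gives the founder an expected 0.85 × 42.665 + 0.15 × 13 = 38.21525, so the investor offers 38.21525, keeping 9.78475.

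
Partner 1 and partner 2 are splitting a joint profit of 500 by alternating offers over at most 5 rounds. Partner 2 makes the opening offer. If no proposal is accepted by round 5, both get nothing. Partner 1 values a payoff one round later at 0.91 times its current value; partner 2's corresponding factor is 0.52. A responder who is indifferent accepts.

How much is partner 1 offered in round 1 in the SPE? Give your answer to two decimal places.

Work backward from the last round.
Round 5 (partner 2 proposes): rejection yields 0 for partner 1; partner 2 offers 0 and keeps 500.
Round 4 (partner 1 proposes): partner 2 can get 500 next round, worth 0.52 × 500 = 260 now, so partner 1 offers 260, keeping 240.
Round 3 (partner 2 proposes): partner 1 can get 240 next round, worth 0.91 × 240 = 218.4 now, so partner 2 offers 218.4, keeping 281.6.
Round 2 (partner 1 proposes): partner 2 can get 281.6 next round, worth 0.52 × 281.6 = 146.432 now; partner 1 offers that and keeps 353.568.
Round 1 (partner 2 proposes): partner 1 can get 353.568 next round, worth 0.91 × 353.568 = 321.74688 now, so partner 2 offers 321.74688, keeping 178.25312.

321.75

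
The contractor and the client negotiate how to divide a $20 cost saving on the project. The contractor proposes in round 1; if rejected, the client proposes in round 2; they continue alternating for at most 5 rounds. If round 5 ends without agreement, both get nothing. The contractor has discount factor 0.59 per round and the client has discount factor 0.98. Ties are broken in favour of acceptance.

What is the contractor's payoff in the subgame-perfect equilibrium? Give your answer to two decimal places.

Round 5 (the contractor proposes): the client will accept anything ≥ 0, so the contractor offers 0 and keeps 20.
Round 4 (the client proposes): the contractor can get 20 next round, worth 0.59 × 20 = 11.8 now. The client offers 11.8 and keeps 20 − 11.8 = 8.2.
Round 3 (the contractor proposes): the client can get 8.2 next round, worth 0.98 × 8.2 = 8.036 now. The contractor offers 8.036 and keeps 20 − 8.036 = 11.964.
Round 2 (the client proposes): the contractor can get 11.964 next round, worth 0.59 × 11.964 = 7.05876 now, so the client offers 7.05876, keeping 12.94124.
Round 1 (the contractor proposes): the client can get 12.94124 next round, worth 0.98 × 12.94124 = 12.6824152 now, so the contractor offers 12.6824152, keeping 7.3175848.

7.32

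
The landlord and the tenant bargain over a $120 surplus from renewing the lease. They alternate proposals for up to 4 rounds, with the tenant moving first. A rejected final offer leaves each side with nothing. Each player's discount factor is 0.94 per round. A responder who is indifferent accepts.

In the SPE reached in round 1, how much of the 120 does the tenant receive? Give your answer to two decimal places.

By backward induction:
Round 4 (the landlord proposes): the tenant will accept anything ≥ 0, so the landlord offers 0 and keeps 120.
Round 3 (the tenant proposes): the landlord can get 120 next round, worth 0.94 × 120 = 112.8 now; the tenant offers that and keeps 7.2.
Round 2 (the landlord proposes): the tenant can get 7.2 next round, worth 0.94 × 7.2 = 6.768 now. The landlord offers 6.768 and keeps 120 − 6.768 = 113.232.
Round 1 (the tenant proposes): the landlord can get 113.232 next round, worth 0.94 × 113.232 = 106.43808 now; the tenant offers that and keeps 13.56192.

13.56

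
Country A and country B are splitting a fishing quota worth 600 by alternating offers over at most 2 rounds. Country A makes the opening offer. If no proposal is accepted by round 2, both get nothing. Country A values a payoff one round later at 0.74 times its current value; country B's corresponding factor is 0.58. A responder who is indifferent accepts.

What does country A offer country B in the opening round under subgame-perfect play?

Round 2 (country B proposes): country A will accept anything ≥ 0, so country B offers 0 and keeps 600.
Round 1 (country A proposes): country B can get 600 next round, worth 0.58 × 600 = 348 now, so country A offers 348, keeping 252.

348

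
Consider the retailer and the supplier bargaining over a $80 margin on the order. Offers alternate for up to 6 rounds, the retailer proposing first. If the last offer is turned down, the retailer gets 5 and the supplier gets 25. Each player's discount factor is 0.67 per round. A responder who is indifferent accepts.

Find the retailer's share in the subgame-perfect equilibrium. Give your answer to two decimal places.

44.25

By backward induction:
Round 6 (the supplier proposes): the retailer gets 5 if talks fail, so the supplier offers 5 and keeps 75.
Round 5 (the retailer proposes): the supplier can get 75 next round, worth 0.67 × 75 = 50.25 now; the retailer offers that and keeps 29.75.
Round 4 (the supplier proposes): the retailer can get 29.75 next round, worth 0.67 × 29.75 = 19.9325 now; the supplier offers that and keeps 60.0675.
Round 3 (the retailer proposes): the supplier can get 60.0675 next round, worth 0.67 × 60.0675 = 40.245225 now. The retailer offers 40.245225 and keeps 80 − 40.245225 = 39.754775.
Round 2 (the supplier proposes): the retailer can get 39.754775 next round, worth 0.67 × 39.754775 = 26.63569925 now. The supplier offers 26.63569925 and keeps 80 − 26.63569925 = 53.36430075.
Round 1 (the retailer proposes): the supplier can get 53.36430075 next round, worth 0.67 × 53.36430075 = 35.7540815025 now, so the retailer offers 35.7540815025, keeping 44.2459184975.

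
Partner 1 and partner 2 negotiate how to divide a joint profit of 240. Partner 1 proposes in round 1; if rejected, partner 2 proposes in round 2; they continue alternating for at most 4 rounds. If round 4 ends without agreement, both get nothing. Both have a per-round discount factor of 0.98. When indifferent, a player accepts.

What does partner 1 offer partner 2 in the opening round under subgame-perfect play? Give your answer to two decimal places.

Solve by backward induction from round 4.
Round 4 (partner 2 proposes): rejection yields 0 for partner 1; partner 2 offers 0 and keeps 240.
Round 3 (partner 1 proposes): partner 2 can get 240 next round, worth 0.98 × 240 = 235.2 now, so partner 1 offers 235.2, keeping 4.8.
Round 2 (partner 2 proposes): partner 1 can get 4.8 next round, worth 0.98 × 4.8 = 4.704 now, so partner 2 offers 4.704, keeping 235.296.
Round 1 (partner 1 proposes): partner 2 can get 235.296 next round, worth 0.98 × 235.296 = 230.59008 now. Partner 1 offers 230.59008 and keeps 240 − 230.59008 = 9.40992.

230.59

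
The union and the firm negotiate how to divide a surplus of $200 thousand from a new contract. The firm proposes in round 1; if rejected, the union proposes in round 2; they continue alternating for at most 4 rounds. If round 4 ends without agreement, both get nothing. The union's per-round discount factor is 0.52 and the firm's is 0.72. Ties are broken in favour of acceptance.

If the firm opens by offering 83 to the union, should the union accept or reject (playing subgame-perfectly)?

Round 4 (the union proposes): the firm will accept anything ≥ 0, so the union offers 0 and keeps 200.
Round 3 (the firm proposes): the union can get 200 next round, worth 0.52 × 200 = 104 now. The firm offers 104 and keeps 200 − 104 = 96.
Round 2 (the union proposes): the firm can get 96 next round, worth 0.72 × 96 = 69.12 now. The union offers 69.12 and keeps 200 − 69.12 = 130.88.
So by rejecting in round 1, the union gets 130.88 next round, worth 0.52 × 130.88 = 68.0576 now.
Offer 83 ≥ 68.0576, so the union accepts.

Accept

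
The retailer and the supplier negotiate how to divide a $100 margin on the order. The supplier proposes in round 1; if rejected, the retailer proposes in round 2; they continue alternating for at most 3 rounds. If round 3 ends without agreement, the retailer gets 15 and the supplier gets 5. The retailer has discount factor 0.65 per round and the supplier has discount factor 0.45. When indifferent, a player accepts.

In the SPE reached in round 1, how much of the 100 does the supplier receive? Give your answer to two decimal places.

Round 3 (the supplier proposes): the retailer gets 15 if talks fail, so the supplier offers 15 and keeps 85.
Round 2 (the retailer proposes): the supplier can get 85 next round, worth 0.45 × 85 = 38.25 now; the retailer offers that and keeps 61.75.
Round 1 (the supplier proposes): the retailer can get 61.75 next round, worth 0.65 × 61.75 = 40.1375 now, so the supplier offers 40.1375, keeping 59.8625.

59.86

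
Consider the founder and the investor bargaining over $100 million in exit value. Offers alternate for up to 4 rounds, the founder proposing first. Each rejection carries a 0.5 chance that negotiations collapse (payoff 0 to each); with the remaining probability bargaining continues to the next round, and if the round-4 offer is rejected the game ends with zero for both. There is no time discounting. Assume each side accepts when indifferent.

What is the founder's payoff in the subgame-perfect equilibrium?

Round 4 (the investor proposes): rejection yields 0 for the founder; the investor offers 0 and keeps 100.
Round 3 (the founder proposes): rejecting gives the investor an expected 0.5 × 100 = 50; the founder offers that and keeps 50.
Round 2 (the investor proposes): rejecting gives the founder an expected 0.5 × 50 = 25. The investor offers 25 and keeps 100 − 25 = 75.
Round 1 (the founder proposes): rejecting gives the investor an expected 0.5 × 75 = 37.5. The founder offers 37.5 and keeps 100 − 37.5 = 62.5.

62.5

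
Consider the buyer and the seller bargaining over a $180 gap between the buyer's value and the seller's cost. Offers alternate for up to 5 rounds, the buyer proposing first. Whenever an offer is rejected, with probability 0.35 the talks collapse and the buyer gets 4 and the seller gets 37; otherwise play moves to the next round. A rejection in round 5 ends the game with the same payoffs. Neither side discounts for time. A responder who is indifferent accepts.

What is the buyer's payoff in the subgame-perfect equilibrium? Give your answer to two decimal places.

98.02

Round 5 (the buyer proposes): the seller gets 37 if talks fail, so the buyer offers 37 and keeps 143.
Round 4 (the seller proposes): rejecting gives the buyer an expected 0.65 × 143 + 0.35 × 4 = 94.35, so the seller offers 94.35, keeping 85.65.
Round 3 (the buyer proposes): rejecting gives the seller an expected 0.65 × 85.65 + 0.35 × 37 = 68.6225, so the buyer offers 68.6225, keeping 111.3775.
Round 2 (the seller proposes): rejecting gives the buyer an expected 0.65 × 111.3775 + 0.35 × 4 = 73.795375. The seller offers 73.795375 and keeps 180 − 73.795375 = 106.204625.
Round 1 (the buyer proposes): rejecting gives the seller an expected 0.65 × 106.204625 + 0.35 × 37 = 81.98300625, so the buyer offers 81.98300625, keeping 98.01699375.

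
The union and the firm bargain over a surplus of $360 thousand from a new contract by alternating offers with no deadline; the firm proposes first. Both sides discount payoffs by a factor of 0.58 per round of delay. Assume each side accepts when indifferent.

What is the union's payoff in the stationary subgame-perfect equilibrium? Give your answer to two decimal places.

When the firm proposes, the union accepts any offer worth at least 0.58 times what the union would get by proposing next round; and vice versa.
This gives x = 360 − 0.58y and y = 360 − 0.58x, where x and y are each side's share when it proposes.
Hence (1 − 0.58·0.58)x = 360(1 − 0.58), i.e. 0.6636·x = 151.2.
x ≈ 227.8481; the union's share is 360 − x ≈ 132.1519.

132.15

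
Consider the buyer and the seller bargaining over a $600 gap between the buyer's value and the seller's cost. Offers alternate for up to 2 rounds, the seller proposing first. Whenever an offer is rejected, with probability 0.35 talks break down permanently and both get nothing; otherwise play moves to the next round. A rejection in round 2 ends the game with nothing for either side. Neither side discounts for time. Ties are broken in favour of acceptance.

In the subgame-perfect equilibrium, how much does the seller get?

Round 2 (the buyer proposes): rejection yields 0 for the seller; the buyer offers 0 and keeps 600.
Round 1 (the seller proposes): rejecting gives the buyer an expected 0.65 × 600 = 390. The seller offers 390 and keeps 600 − 390 = 210.

210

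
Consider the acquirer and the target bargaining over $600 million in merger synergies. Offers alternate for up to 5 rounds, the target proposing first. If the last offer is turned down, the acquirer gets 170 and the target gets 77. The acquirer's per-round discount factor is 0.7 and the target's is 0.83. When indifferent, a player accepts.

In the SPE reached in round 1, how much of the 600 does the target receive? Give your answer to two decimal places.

By backward induction:
Round 5 (the target proposes): the acquirer gets 170 if talks fail, so the target offers 170 and keeps 430.
Round 4 (the acquirer proposes): the target can get 430 next round, worth 0.83 × 430 = 356.9 now; the acquirer offers that and keeps 243.1.
Round 3 (the target proposes): the acquirer can get 243.1 next round, worth 0.7 × 243.1 = 170.17 now. The target offers 170.17 and keeps 600 − 170.17 = 429.83.
Round 2 (the acquirer proposes): the target can get 429.83 next round, worth 0.83 × 429.83 = 356.7589 now; the acquirer offers that and keeps 243.2411.
Round 1 (the target proposes): the acquirer can get 243.2411 next round, worth 0.7 × 243.2411 = 170.26877 now, so the target offers 170.26877, keeping 429.73123.

429.73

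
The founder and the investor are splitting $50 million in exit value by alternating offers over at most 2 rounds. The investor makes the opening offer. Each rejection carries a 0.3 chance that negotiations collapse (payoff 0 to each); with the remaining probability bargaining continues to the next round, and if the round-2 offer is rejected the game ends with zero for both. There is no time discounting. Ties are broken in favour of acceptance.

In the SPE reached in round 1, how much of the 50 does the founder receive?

35

Round 2 (the founder proposes): the investor will accept anything ≥ 0, so the founder offers 0 and keeps 50.
Round 1 (the investor proposes): rejecting gives the founder an expected 0.7 × 50 = 35; the investor offers that and keeps 15.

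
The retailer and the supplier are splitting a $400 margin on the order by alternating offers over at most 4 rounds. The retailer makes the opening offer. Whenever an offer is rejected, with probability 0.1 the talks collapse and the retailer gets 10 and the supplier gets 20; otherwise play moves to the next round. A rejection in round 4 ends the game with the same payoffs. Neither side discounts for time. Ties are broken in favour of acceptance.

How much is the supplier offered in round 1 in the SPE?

Round 4 (the supplier proposes): the retailer gets 10 if talks fail, so the supplier offers 10 and keeps 390.
Round 3 (the retailer proposes): rejecting gives the supplier an expected 0.9 × 390 + 0.1 × 20 = 353, so the retailer offers 353, keeping 47.
Round 2 (the supplier proposes): rejecting gives the retailer an expected 0.9 × 47 + 0.1 × 10 = 43.3; the supplier offers that and keeps 356.7.
Round 1 (the retailer proposes): rejecting gives the supplier an expected 0.9 × 356.7 + 0.1 × 20 = 323.03, so the retailer offers 323.03, keeping 76.97.

323.03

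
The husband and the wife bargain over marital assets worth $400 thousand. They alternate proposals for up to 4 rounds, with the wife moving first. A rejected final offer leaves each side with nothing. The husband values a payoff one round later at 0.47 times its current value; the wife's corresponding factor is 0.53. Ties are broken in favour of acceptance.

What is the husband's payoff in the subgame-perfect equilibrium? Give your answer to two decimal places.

Round 4 (the husband proposes): the wife will accept anything ≥ 0, so the husband offers 0 and keeps 400.
Round 3 (the wife proposes): the husband can get 400 next round, worth 0.47 × 400 = 188 now; the wife offers that and keeps 212.
Round 2 (the husband proposes): the wife can get 212 next round, worth 0.53 × 212 = 112.36 now, so the husband offers 112.36, keeping 287.64.
Round 1 (the wife proposes): the husband can get 287.64 next round, worth 0.47 × 287.64 = 135.1908 now, so the wife offers 135.1908, keeping 264.8092.

135.19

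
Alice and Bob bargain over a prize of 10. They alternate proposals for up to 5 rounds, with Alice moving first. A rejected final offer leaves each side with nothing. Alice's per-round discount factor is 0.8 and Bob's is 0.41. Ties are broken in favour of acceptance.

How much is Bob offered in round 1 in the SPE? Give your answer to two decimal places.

1.09

By backward induction:
Round 5 (Alice proposes): rejection yields 0 for Bob; Alice offers 0 and keeps 10.
Round 4 (Bob proposes): Alice can get 10 next round, worth 0.8 × 10 = 8 now. Bob offers 8 and keeps 10 − 8 = 2.
Round 3 (Alice proposes): Bob can get 2 next round, worth 0.41 × 2 = 0.82 now. Alice offers 0.82 and keeps 10 − 0.82 = 9.18.
Round 2 (Bob proposes): Alice can get 9.18 next round, worth 0.8 × 9.18 = 7.344 now. Bob offers 7.344 and keeps 10 − 7.344 = 2.656.
Round 1 (Alice proposes): Bob can get 2.656 next round, worth 0.41 × 2.656 = 1.08896 now; Alice offers that and keeps 8.91104.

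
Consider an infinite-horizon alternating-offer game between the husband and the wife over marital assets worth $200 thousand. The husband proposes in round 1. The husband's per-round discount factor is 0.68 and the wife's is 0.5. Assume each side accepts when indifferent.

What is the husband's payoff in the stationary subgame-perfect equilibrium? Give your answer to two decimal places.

151.52

When the husband proposes, the wife accepts any offer worth at least 0.5 times what the wife would get by proposing next round; and vice versa.
This gives x = 200 − 0.5y and y = 200 − 0.68x, where x and y are each side's share when it proposes.
Hence (1 − 0.5·0.68)x = 200(1 − 0.5), i.e. 0.66·x = 100.
x ≈ 151.5152; the wife's share is 200 − x ≈ 48.4848.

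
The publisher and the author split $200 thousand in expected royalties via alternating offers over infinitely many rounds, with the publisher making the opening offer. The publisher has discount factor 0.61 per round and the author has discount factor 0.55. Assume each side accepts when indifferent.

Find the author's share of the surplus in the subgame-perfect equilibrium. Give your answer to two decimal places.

Let x be the publisher's share when the publisher proposes and y be the author's share when the author proposes.
The author accepts iff offered ≥ 0.55·y, so x = 200 − 0.55y. Symmetrically y = 200 − 0.61x.
Substituting: x = 200 − 0.55(200 − 0.61x), giving x(1 − 0.61·0.55) = 200(1 − 0.55).
So x = 200 × 0.45 / 0.6645 ≈ 135.4402, and the author receives 200 − x ≈ 64.5598.

64.56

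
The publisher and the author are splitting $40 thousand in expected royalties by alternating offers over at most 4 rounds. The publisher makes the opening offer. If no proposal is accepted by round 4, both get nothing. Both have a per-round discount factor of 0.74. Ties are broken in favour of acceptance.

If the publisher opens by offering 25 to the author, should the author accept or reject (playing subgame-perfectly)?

Accept

Work out the author's continuation value if the offer is rejected.
Round 4 (the author proposes): the publisher will accept anything ≥ 0, so the author offers 0 and keeps 40.
Round 3 (the publisher proposes): the author can get 40 next round, worth 0.74 × 40 = 29.6 now. The publisher offers 29.6 and keeps 40 − 29.6 = 10.4.
Round 2 (the author proposes): the publisher can get 10.4 next round, worth 0.74 × 10.4 = 7.696 now. The author offers 7.696 and keeps 40 − 7.696 = 32.304.
So by rejecting in round 1, the author gets 32.304 next round, worth 0.74 × 32.304 = 23.90496 now.
Offer 25 ≥ 23.90496, so the author accepts.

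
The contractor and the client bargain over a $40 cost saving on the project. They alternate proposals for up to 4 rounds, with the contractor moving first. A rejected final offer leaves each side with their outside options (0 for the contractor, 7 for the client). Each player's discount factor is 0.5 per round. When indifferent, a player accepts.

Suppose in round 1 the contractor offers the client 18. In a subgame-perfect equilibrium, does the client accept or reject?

Round 4 (the client proposes): the contractor will accept anything ≥ 0, so the client offers 0 and keeps 40.
Round 3 (the contractor proposes): the client can get 40 next round, worth 0.5 × 40 = 20 now. The contractor offers 20 and keeps 40 − 20 = 20.
Round 2 (the client proposes): the contractor can get 20 next round, worth 0.5 × 20 = 10 now; the client offers that and keeps 30.
So by rejecting in round 1, the client gets 30 next round, worth 0.5 × 30 = 15 now.
Offer 18 ≥ 15, so the client accepts.

Accept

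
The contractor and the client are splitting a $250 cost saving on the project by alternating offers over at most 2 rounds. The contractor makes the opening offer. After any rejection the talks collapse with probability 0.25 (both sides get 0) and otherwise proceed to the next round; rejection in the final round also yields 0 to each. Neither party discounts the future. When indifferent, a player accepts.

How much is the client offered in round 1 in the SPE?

187.5

Round 2 (the client proposes): the contractor will accept anything ≥ 0, so the client offers 0 and keeps 250.
Round 1 (the contractor proposes): rejecting gives the client an expected 0.75 × 250 = 187.5. The contractor offers 187.5 and keeps 250 − 187.5 = 62.5.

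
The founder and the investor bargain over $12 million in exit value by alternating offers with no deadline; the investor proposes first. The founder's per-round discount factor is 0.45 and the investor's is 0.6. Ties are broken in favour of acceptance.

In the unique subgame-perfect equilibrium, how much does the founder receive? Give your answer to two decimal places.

2.96

Let x be the investor's share when the investor proposes and y be the founder's share when the founder proposes.
The founder accepts iff offered ≥ 0.45·y, so x = 12 − 0.45y. Symmetrically y = 12 − 0.6x.
Substituting: x = 12 − 0.45(12 − 0.6x), giving x(1 − 0.6·0.45) = 12(1 − 0.45).
So x = 12 × 0.55 / 0.73 ≈ 9.0411, and the founder receives 12 − x ≈ 2.9589.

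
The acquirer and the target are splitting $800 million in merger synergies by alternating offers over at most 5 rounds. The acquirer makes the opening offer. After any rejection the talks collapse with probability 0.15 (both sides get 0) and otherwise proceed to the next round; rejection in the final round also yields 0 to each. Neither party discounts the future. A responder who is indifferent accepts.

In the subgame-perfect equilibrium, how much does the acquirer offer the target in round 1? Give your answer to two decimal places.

Round 5 (the acquirer proposes): rejection yields 0 for the target; the acquirer offers 0 and keeps 800.
Round 4 (the target proposes): rejecting gives the acquirer an expected 0.85 × 800 = 680; the target offers that and keeps 120.
Round 3 (the acquirer proposes): rejecting gives the target an expected 0.85 × 120 = 102. The acquirer offers 102 and keeps 800 − 102 = 698.
Round 2 (the target proposes): rejecting gives the acquirer an expected 0.85 × 698 = 593.3. The target offers 593.3 and keeps 800 − 593.3 = 206.7.
Round 1 (the acquirer proposes): rejecting gives the target an expected 0.85 × 206.7 = 175.695, so the acquirer offers 175.695, keeping 624.305.

175.70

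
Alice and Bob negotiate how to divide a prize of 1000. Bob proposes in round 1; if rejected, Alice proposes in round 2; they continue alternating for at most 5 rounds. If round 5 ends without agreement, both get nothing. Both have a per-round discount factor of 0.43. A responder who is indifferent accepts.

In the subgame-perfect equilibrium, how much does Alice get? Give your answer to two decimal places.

By backward induction:
Round 5 (Bob proposes): rejection yields 0 for Alice; Bob offers 0 and keeps 1000.
Round 4 (Alice proposes): Bob can get 1000 next round, worth 0.43 × 1000 = 430 now, so Alice offers 430, keeping 570.
Round 3 (Bob proposes): Alice can get 570 next round, worth 0.43 × 570 = 245.1 now, so Bob offers 245.1, keeping 754.9.
Round 2 (Alice proposes): Bob can get 754.9 next round, worth 0.43 × 754.9 = 324.607 now, so Alice offers 324.607, keeping 675.393.
Round 1 (Bob proposes): Alice can get 675.393 next round, worth 0.43 × 675.393 = 290.41899 now, so Bob offers 290.41899, keeping 709.58101.

290.42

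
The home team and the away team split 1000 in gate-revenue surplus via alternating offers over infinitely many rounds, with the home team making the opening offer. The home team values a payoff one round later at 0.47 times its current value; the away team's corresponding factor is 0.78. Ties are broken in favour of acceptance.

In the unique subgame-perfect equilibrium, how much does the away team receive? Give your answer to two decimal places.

In a stationary SPE each proposer offers the other exactly their discounted continuation value.
If the home team keeps x when proposing and the away team keeps y when proposing, then x = 1000 − 0.78y and y = 1000 − 0.47x.
Solving: x = 1000(1 − 0.78) / (1 − 0.47·0.78) = 220 / 0.6334 ≈ 347.3319.
The away team gets 1000 − 347.3319 ≈ 652.6681.

652.67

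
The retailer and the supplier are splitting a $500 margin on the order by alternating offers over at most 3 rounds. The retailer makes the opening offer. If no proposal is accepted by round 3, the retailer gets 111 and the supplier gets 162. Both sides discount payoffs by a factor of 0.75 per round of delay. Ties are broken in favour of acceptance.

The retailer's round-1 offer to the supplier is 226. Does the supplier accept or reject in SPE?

Accept

Round 3 (the retailer proposes): the supplier gets 162 if talks fail, so the retailer offers 162 and keeps 338.
Round 2 (the supplier proposes): the retailer can get 338 next round, worth 0.75 × 338 = 253.5 now. The supplier offers 253.5 and keeps 500 − 253.5 = 246.5.
So by rejecting in round 1, the supplier gets 246.5 next round, worth 0.75 × 246.5 = 184.875 now.
Offer 226 ≥ 184.875, so the supplier accepts.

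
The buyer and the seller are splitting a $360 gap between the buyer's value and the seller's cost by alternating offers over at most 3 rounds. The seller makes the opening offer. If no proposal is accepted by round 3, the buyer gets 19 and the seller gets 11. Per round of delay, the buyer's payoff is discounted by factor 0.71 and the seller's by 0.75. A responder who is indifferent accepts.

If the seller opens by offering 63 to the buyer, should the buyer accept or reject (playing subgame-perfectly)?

Round 3 (the seller proposes): the buyer gets 19 if talks fail, so the seller offers 19 and keeps 341.
Round 2 (the buyer proposes): the seller can get 341 next round, worth 0.75 × 341 = 255.75 now; the buyer offers that and keeps 104.25.
So by rejecting in round 1, the buyer gets 104.25 next round, worth 0.71 × 104.25 = 74.0175 now.
Offer 63 < 74.0175, so the buyer rejects.

Reject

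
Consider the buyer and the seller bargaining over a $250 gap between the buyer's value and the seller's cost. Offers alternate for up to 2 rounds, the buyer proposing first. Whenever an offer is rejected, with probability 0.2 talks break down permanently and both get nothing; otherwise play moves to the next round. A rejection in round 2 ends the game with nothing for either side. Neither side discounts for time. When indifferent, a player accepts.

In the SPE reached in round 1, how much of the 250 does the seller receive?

By backward induction:
Round 2 (the seller proposes): the buyer will accept anything ≥ 0, so the seller offers 0 and keeps 250.
Round 1 (the buyer proposes): rejecting gives the seller an expected 0.8 × 250 = 200; the buyer offers that and keeps 50.

200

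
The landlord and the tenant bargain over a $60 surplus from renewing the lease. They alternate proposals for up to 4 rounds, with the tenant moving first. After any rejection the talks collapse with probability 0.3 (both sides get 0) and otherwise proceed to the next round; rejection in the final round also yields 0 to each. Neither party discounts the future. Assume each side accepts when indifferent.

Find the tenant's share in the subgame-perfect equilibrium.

Round 4 (the landlord proposes): rejection yields 0 for the tenant; the landlord offers 0 and keeps 60.
Round 3 (the tenant proposes): rejecting gives the landlord an expected 0.7 × 60 = 42, so the tenant offers 42, keeping 18.
Round 2 (the landlord proposes): rejecting gives the tenant an expected 0.7 × 18 = 12.6; the landlord offers that and keeps 47.4.
Round 1 (the tenant proposes): rejecting gives the landlord an expected 0.7 × 47.4 = 33.18. The tenant offers 33.18 and keeps 60 − 33.18 = 26.82.

26.82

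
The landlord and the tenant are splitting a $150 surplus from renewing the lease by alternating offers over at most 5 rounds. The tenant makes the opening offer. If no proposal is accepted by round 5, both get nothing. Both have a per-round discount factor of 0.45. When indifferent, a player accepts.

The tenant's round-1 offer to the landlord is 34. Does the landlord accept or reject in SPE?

Work out the landlord's continuation value if the offer is rejected.
Round 5 (the tenant proposes): rejection yields 0 for the landlord; the tenant offers 0 and keeps 150.
Round 4 (the landlord proposes): the tenant can get 150 next round, worth 0.45 × 150 = 67.5 now, so the landlord offers 67.5, keeping 82.5.
Round 3 (the tenant proposes): the landlord can get 82.5 next round, worth 0.45 × 82.5 = 37.125 now. The tenant offers 37.125 and keeps 150 − 37.125 = 112.875.
Round 2 (the landlord proposes): the tenant can get 112.875 next round, worth 0.45 × 112.875 = 50.79375 now; the landlord offers that and keeps 99.20625.
So by rejecting in round 1, the landlord gets 99.20625 next round, worth 0.45 × 99.20625 = 44.6428125 now.
Offer 34 < 44.6428125, so the landlord rejects.

Reject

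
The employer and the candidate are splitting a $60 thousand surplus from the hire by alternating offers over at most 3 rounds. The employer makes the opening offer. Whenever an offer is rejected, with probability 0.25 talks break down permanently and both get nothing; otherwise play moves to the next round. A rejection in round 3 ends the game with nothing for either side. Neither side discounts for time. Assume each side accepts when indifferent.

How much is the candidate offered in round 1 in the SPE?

Round 3 (the employer proposes): rejection yields 0 for the candidate; the employer offers 0 and keeps 60.
Round 2 (the candidate proposes): rejecting gives the employer an expected 0.75 × 60 = 45; the candidate offers that and keeps 15.
Round 1 (the employer proposes): rejecting gives the candidate an expected 0.75 × 15 = 11.25, so the employer offers 11.25, keeping 48.75.

11.25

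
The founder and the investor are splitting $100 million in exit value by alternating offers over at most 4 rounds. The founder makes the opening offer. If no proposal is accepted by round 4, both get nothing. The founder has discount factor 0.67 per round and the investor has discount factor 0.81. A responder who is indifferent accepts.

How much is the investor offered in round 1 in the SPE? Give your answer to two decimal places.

70.69

Solve by backward induction from round 4.
Round 4 (the investor proposes): the founder will accept anything ≥ 0, so the investor offers 0 and keeps 100.
Round 3 (the founder proposes): the investor can get 100 next round, worth 0.81 × 100 = 81 now. The founder offers 81 and keeps 100 − 81 = 19.
Round 2 (the investor proposes): the founder can get 19 next round, worth 0.67 × 19 = 12.73 now; the investor offers that and keeps 87.27.
Round 1 (the founder proposes): the investor can get 87.27 next round, worth 0.81 × 87.27 = 70.6887 now. The founder offers 70.6887 and keeps 100 − 70.6887 = 29.3113.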